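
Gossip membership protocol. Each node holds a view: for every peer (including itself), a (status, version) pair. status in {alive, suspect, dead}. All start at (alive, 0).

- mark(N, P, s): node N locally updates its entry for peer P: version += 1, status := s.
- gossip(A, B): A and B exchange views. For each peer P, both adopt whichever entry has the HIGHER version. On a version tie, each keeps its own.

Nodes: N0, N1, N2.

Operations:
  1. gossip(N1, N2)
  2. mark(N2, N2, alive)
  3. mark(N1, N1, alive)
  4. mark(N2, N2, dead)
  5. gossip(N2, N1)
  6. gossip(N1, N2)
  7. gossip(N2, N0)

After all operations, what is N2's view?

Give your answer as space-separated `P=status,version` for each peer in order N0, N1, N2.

Answer: N0=alive,0 N1=alive,1 N2=dead,2

Derivation:
Op 1: gossip N1<->N2 -> N1.N0=(alive,v0) N1.N1=(alive,v0) N1.N2=(alive,v0) | N2.N0=(alive,v0) N2.N1=(alive,v0) N2.N2=(alive,v0)
Op 2: N2 marks N2=alive -> (alive,v1)
Op 3: N1 marks N1=alive -> (alive,v1)
Op 4: N2 marks N2=dead -> (dead,v2)
Op 5: gossip N2<->N1 -> N2.N0=(alive,v0) N2.N1=(alive,v1) N2.N2=(dead,v2) | N1.N0=(alive,v0) N1.N1=(alive,v1) N1.N2=(dead,v2)
Op 6: gossip N1<->N2 -> N1.N0=(alive,v0) N1.N1=(alive,v1) N1.N2=(dead,v2) | N2.N0=(alive,v0) N2.N1=(alive,v1) N2.N2=(dead,v2)
Op 7: gossip N2<->N0 -> N2.N0=(alive,v0) N2.N1=(alive,v1) N2.N2=(dead,v2) | N0.N0=(alive,v0) N0.N1=(alive,v1) N0.N2=(dead,v2)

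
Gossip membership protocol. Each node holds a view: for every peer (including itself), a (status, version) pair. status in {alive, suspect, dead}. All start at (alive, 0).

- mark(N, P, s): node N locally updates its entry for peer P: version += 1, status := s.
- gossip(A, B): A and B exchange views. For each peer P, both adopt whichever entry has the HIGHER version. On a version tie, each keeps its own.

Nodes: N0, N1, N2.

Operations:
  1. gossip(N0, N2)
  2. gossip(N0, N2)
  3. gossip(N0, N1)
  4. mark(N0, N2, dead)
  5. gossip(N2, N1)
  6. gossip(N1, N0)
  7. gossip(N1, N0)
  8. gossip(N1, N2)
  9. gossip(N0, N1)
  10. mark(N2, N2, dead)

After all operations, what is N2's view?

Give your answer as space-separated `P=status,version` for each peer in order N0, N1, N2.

Answer: N0=alive,0 N1=alive,0 N2=dead,2

Derivation:
Op 1: gossip N0<->N2 -> N0.N0=(alive,v0) N0.N1=(alive,v0) N0.N2=(alive,v0) | N2.N0=(alive,v0) N2.N1=(alive,v0) N2.N2=(alive,v0)
Op 2: gossip N0<->N2 -> N0.N0=(alive,v0) N0.N1=(alive,v0) N0.N2=(alive,v0) | N2.N0=(alive,v0) N2.N1=(alive,v0) N2.N2=(alive,v0)
Op 3: gossip N0<->N1 -> N0.N0=(alive,v0) N0.N1=(alive,v0) N0.N2=(alive,v0) | N1.N0=(alive,v0) N1.N1=(alive,v0) N1.N2=(alive,v0)
Op 4: N0 marks N2=dead -> (dead,v1)
Op 5: gossip N2<->N1 -> N2.N0=(alive,v0) N2.N1=(alive,v0) N2.N2=(alive,v0) | N1.N0=(alive,v0) N1.N1=(alive,v0) N1.N2=(alive,v0)
Op 6: gossip N1<->N0 -> N1.N0=(alive,v0) N1.N1=(alive,v0) N1.N2=(dead,v1) | N0.N0=(alive,v0) N0.N1=(alive,v0) N0.N2=(dead,v1)
Op 7: gossip N1<->N0 -> N1.N0=(alive,v0) N1.N1=(alive,v0) N1.N2=(dead,v1) | N0.N0=(alive,v0) N0.N1=(alive,v0) N0.N2=(dead,v1)
Op 8: gossip N1<->N2 -> N1.N0=(alive,v0) N1.N1=(alive,v0) N1.N2=(dead,v1) | N2.N0=(alive,v0) N2.N1=(alive,v0) N2.N2=(dead,v1)
Op 9: gossip N0<->N1 -> N0.N0=(alive,v0) N0.N1=(alive,v0) N0.N2=(dead,v1) | N1.N0=(alive,v0) N1.N1=(alive,v0) N1.N2=(dead,v1)
Op 10: N2 marks N2=dead -> (dead,v2)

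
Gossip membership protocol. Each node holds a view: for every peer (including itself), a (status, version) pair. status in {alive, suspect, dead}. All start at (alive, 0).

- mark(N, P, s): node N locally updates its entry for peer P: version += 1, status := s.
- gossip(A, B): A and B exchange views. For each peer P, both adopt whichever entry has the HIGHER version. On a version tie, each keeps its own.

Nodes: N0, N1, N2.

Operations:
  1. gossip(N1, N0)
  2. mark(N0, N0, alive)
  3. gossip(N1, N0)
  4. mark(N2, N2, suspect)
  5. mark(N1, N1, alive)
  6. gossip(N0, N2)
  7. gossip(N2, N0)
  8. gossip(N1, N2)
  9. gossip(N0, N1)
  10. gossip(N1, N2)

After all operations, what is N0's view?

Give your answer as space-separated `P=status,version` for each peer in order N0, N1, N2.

Op 1: gossip N1<->N0 -> N1.N0=(alive,v0) N1.N1=(alive,v0) N1.N2=(alive,v0) | N0.N0=(alive,v0) N0.N1=(alive,v0) N0.N2=(alive,v0)
Op 2: N0 marks N0=alive -> (alive,v1)
Op 3: gossip N1<->N0 -> N1.N0=(alive,v1) N1.N1=(alive,v0) N1.N2=(alive,v0) | N0.N0=(alive,v1) N0.N1=(alive,v0) N0.N2=(alive,v0)
Op 4: N2 marks N2=suspect -> (suspect,v1)
Op 5: N1 marks N1=alive -> (alive,v1)
Op 6: gossip N0<->N2 -> N0.N0=(alive,v1) N0.N1=(alive,v0) N0.N2=(suspect,v1) | N2.N0=(alive,v1) N2.N1=(alive,v0) N2.N2=(suspect,v1)
Op 7: gossip N2<->N0 -> N2.N0=(alive,v1) N2.N1=(alive,v0) N2.N2=(suspect,v1) | N0.N0=(alive,v1) N0.N1=(alive,v0) N0.N2=(suspect,v1)
Op 8: gossip N1<->N2 -> N1.N0=(alive,v1) N1.N1=(alive,v1) N1.N2=(suspect,v1) | N2.N0=(alive,v1) N2.N1=(alive,v1) N2.N2=(suspect,v1)
Op 9: gossip N0<->N1 -> N0.N0=(alive,v1) N0.N1=(alive,v1) N0.N2=(suspect,v1) | N1.N0=(alive,v1) N1.N1=(alive,v1) N1.N2=(suspect,v1)
Op 10: gossip N1<->N2 -> N1.N0=(alive,v1) N1.N1=(alive,v1) N1.N2=(suspect,v1) | N2.N0=(alive,v1) N2.N1=(alive,v1) N2.N2=(suspect,v1)

Answer: N0=alive,1 N1=alive,1 N2=suspect,1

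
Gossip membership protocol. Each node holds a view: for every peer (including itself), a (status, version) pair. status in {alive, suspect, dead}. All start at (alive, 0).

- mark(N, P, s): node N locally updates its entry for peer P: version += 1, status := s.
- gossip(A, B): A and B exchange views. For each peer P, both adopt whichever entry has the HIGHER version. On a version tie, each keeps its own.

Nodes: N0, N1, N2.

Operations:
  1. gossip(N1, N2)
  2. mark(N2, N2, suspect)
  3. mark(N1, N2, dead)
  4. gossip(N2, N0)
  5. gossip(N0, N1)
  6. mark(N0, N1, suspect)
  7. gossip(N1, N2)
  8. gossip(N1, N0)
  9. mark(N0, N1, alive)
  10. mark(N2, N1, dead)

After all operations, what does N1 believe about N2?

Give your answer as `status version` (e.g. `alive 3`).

Answer: dead 1

Derivation:
Op 1: gossip N1<->N2 -> N1.N0=(alive,v0) N1.N1=(alive,v0) N1.N2=(alive,v0) | N2.N0=(alive,v0) N2.N1=(alive,v0) N2.N2=(alive,v0)
Op 2: N2 marks N2=suspect -> (suspect,v1)
Op 3: N1 marks N2=dead -> (dead,v1)
Op 4: gossip N2<->N0 -> N2.N0=(alive,v0) N2.N1=(alive,v0) N2.N2=(suspect,v1) | N0.N0=(alive,v0) N0.N1=(alive,v0) N0.N2=(suspect,v1)
Op 5: gossip N0<->N1 -> N0.N0=(alive,v0) N0.N1=(alive,v0) N0.N2=(suspect,v1) | N1.N0=(alive,v0) N1.N1=(alive,v0) N1.N2=(dead,v1)
Op 6: N0 marks N1=suspect -> (suspect,v1)
Op 7: gossip N1<->N2 -> N1.N0=(alive,v0) N1.N1=(alive,v0) N1.N2=(dead,v1) | N2.N0=(alive,v0) N2.N1=(alive,v0) N2.N2=(suspect,v1)
Op 8: gossip N1<->N0 -> N1.N0=(alive,v0) N1.N1=(suspect,v1) N1.N2=(dead,v1) | N0.N0=(alive,v0) N0.N1=(suspect,v1) N0.N2=(suspect,v1)
Op 9: N0 marks N1=alive -> (alive,v2)
Op 10: N2 marks N1=dead -> (dead,v1)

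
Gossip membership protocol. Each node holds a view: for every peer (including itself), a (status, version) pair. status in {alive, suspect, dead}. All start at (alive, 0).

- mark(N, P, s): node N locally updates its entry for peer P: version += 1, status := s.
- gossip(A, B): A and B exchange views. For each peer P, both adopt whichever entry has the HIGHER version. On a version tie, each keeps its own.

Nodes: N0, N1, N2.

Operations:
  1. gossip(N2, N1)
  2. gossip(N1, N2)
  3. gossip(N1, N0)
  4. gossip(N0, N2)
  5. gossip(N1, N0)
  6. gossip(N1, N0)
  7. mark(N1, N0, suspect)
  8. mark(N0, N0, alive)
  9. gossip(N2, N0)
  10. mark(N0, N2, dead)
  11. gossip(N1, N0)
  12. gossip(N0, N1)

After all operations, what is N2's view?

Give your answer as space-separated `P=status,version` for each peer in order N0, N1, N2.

Op 1: gossip N2<->N1 -> N2.N0=(alive,v0) N2.N1=(alive,v0) N2.N2=(alive,v0) | N1.N0=(alive,v0) N1.N1=(alive,v0) N1.N2=(alive,v0)
Op 2: gossip N1<->N2 -> N1.N0=(alive,v0) N1.N1=(alive,v0) N1.N2=(alive,v0) | N2.N0=(alive,v0) N2.N1=(alive,v0) N2.N2=(alive,v0)
Op 3: gossip N1<->N0 -> N1.N0=(alive,v0) N1.N1=(alive,v0) N1.N2=(alive,v0) | N0.N0=(alive,v0) N0.N1=(alive,v0) N0.N2=(alive,v0)
Op 4: gossip N0<->N2 -> N0.N0=(alive,v0) N0.N1=(alive,v0) N0.N2=(alive,v0) | N2.N0=(alive,v0) N2.N1=(alive,v0) N2.N2=(alive,v0)
Op 5: gossip N1<->N0 -> N1.N0=(alive,v0) N1.N1=(alive,v0) N1.N2=(alive,v0) | N0.N0=(alive,v0) N0.N1=(alive,v0) N0.N2=(alive,v0)
Op 6: gossip N1<->N0 -> N1.N0=(alive,v0) N1.N1=(alive,v0) N1.N2=(alive,v0) | N0.N0=(alive,v0) N0.N1=(alive,v0) N0.N2=(alive,v0)
Op 7: N1 marks N0=suspect -> (suspect,v1)
Op 8: N0 marks N0=alive -> (alive,v1)
Op 9: gossip N2<->N0 -> N2.N0=(alive,v1) N2.N1=(alive,v0) N2.N2=(alive,v0) | N0.N0=(alive,v1) N0.N1=(alive,v0) N0.N2=(alive,v0)
Op 10: N0 marks N2=dead -> (dead,v1)
Op 11: gossip N1<->N0 -> N1.N0=(suspect,v1) N1.N1=(alive,v0) N1.N2=(dead,v1) | N0.N0=(alive,v1) N0.N1=(alive,v0) N0.N2=(dead,v1)
Op 12: gossip N0<->N1 -> N0.N0=(alive,v1) N0.N1=(alive,v0) N0.N2=(dead,v1) | N1.N0=(suspect,v1) N1.N1=(alive,v0) N1.N2=(dead,v1)

Answer: N0=alive,1 N1=alive,0 N2=alive,0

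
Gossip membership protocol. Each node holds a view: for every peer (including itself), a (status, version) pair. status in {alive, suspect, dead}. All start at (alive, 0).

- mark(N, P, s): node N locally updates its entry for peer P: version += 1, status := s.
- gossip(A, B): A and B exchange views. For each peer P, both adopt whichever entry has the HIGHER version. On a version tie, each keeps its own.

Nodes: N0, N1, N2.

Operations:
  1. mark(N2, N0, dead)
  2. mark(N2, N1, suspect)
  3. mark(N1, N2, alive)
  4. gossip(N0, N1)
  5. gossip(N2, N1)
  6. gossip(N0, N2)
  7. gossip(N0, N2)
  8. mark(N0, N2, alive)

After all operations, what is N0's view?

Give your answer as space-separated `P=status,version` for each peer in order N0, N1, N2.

Answer: N0=dead,1 N1=suspect,1 N2=alive,2

Derivation:
Op 1: N2 marks N0=dead -> (dead,v1)
Op 2: N2 marks N1=suspect -> (suspect,v1)
Op 3: N1 marks N2=alive -> (alive,v1)
Op 4: gossip N0<->N1 -> N0.N0=(alive,v0) N0.N1=(alive,v0) N0.N2=(alive,v1) | N1.N0=(alive,v0) N1.N1=(alive,v0) N1.N2=(alive,v1)
Op 5: gossip N2<->N1 -> N2.N0=(dead,v1) N2.N1=(suspect,v1) N2.N2=(alive,v1) | N1.N0=(dead,v1) N1.N1=(suspect,v1) N1.N2=(alive,v1)
Op 6: gossip N0<->N2 -> N0.N0=(dead,v1) N0.N1=(suspect,v1) N0.N2=(alive,v1) | N2.N0=(dead,v1) N2.N1=(suspect,v1) N2.N2=(alive,v1)
Op 7: gossip N0<->N2 -> N0.N0=(dead,v1) N0.N1=(suspect,v1) N0.N2=(alive,v1) | N2.N0=(dead,v1) N2.N1=(suspect,v1) N2.N2=(alive,v1)
Op 8: N0 marks N2=alive -> (alive,v2)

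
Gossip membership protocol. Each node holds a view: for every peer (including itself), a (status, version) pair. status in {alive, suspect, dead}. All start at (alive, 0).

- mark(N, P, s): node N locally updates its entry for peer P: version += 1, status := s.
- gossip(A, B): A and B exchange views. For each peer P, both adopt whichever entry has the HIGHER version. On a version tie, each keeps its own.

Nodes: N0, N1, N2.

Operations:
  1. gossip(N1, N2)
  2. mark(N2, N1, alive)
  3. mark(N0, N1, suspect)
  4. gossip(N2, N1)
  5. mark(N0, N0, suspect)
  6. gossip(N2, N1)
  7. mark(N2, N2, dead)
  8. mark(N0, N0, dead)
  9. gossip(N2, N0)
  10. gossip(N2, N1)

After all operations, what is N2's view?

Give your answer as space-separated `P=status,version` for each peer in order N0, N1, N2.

Op 1: gossip N1<->N2 -> N1.N0=(alive,v0) N1.N1=(alive,v0) N1.N2=(alive,v0) | N2.N0=(alive,v0) N2.N1=(alive,v0) N2.N2=(alive,v0)
Op 2: N2 marks N1=alive -> (alive,v1)
Op 3: N0 marks N1=suspect -> (suspect,v1)
Op 4: gossip N2<->N1 -> N2.N0=(alive,v0) N2.N1=(alive,v1) N2.N2=(alive,v0) | N1.N0=(alive,v0) N1.N1=(alive,v1) N1.N2=(alive,v0)
Op 5: N0 marks N0=suspect -> (suspect,v1)
Op 6: gossip N2<->N1 -> N2.N0=(alive,v0) N2.N1=(alive,v1) N2.N2=(alive,v0) | N1.N0=(alive,v0) N1.N1=(alive,v1) N1.N2=(alive,v0)
Op 7: N2 marks N2=dead -> (dead,v1)
Op 8: N0 marks N0=dead -> (dead,v2)
Op 9: gossip N2<->N0 -> N2.N0=(dead,v2) N2.N1=(alive,v1) N2.N2=(dead,v1) | N0.N0=(dead,v2) N0.N1=(suspect,v1) N0.N2=(dead,v1)
Op 10: gossip N2<->N1 -> N2.N0=(dead,v2) N2.N1=(alive,v1) N2.N2=(dead,v1) | N1.N0=(dead,v2) N1.N1=(alive,v1) N1.N2=(dead,v1)

Answer: N0=dead,2 N1=alive,1 N2=dead,1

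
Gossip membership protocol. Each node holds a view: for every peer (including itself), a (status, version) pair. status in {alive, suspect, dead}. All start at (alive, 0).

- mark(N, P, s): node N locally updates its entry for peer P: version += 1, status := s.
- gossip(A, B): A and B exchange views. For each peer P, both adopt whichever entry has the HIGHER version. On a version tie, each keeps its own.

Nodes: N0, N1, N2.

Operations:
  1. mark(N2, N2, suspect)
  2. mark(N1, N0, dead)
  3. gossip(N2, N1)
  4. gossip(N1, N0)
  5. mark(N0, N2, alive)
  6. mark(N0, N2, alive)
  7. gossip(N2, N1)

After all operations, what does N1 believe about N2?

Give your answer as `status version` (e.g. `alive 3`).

Answer: suspect 1

Derivation:
Op 1: N2 marks N2=suspect -> (suspect,v1)
Op 2: N1 marks N0=dead -> (dead,v1)
Op 3: gossip N2<->N1 -> N2.N0=(dead,v1) N2.N1=(alive,v0) N2.N2=(suspect,v1) | N1.N0=(dead,v1) N1.N1=(alive,v0) N1.N2=(suspect,v1)
Op 4: gossip N1<->N0 -> N1.N0=(dead,v1) N1.N1=(alive,v0) N1.N2=(suspect,v1) | N0.N0=(dead,v1) N0.N1=(alive,v0) N0.N2=(suspect,v1)
Op 5: N0 marks N2=alive -> (alive,v2)
Op 6: N0 marks N2=alive -> (alive,v3)
Op 7: gossip N2<->N1 -> N2.N0=(dead,v1) N2.N1=(alive,v0) N2.N2=(suspect,v1) | N1.N0=(dead,v1) N1.N1=(alive,v0) N1.N2=(suspect,v1)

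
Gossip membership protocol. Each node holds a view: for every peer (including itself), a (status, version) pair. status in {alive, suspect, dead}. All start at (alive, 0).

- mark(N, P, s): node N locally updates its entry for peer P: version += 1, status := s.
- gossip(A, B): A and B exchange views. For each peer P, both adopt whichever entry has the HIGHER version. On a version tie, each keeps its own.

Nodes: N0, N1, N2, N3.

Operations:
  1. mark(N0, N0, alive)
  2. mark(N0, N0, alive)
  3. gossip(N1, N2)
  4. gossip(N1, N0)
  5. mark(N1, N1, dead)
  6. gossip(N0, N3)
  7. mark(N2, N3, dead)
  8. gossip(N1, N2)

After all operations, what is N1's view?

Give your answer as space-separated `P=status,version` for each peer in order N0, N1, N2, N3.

Op 1: N0 marks N0=alive -> (alive,v1)
Op 2: N0 marks N0=alive -> (alive,v2)
Op 3: gossip N1<->N2 -> N1.N0=(alive,v0) N1.N1=(alive,v0) N1.N2=(alive,v0) N1.N3=(alive,v0) | N2.N0=(alive,v0) N2.N1=(alive,v0) N2.N2=(alive,v0) N2.N3=(alive,v0)
Op 4: gossip N1<->N0 -> N1.N0=(alive,v2) N1.N1=(alive,v0) N1.N2=(alive,v0) N1.N3=(alive,v0) | N0.N0=(alive,v2) N0.N1=(alive,v0) N0.N2=(alive,v0) N0.N3=(alive,v0)
Op 5: N1 marks N1=dead -> (dead,v1)
Op 6: gossip N0<->N3 -> N0.N0=(alive,v2) N0.N1=(alive,v0) N0.N2=(alive,v0) N0.N3=(alive,v0) | N3.N0=(alive,v2) N3.N1=(alive,v0) N3.N2=(alive,v0) N3.N3=(alive,v0)
Op 7: N2 marks N3=dead -> (dead,v1)
Op 8: gossip N1<->N2 -> N1.N0=(alive,v2) N1.N1=(dead,v1) N1.N2=(alive,v0) N1.N3=(dead,v1) | N2.N0=(alive,v2) N2.N1=(dead,v1) N2.N2=(alive,v0) N2.N3=(dead,v1)

Answer: N0=alive,2 N1=dead,1 N2=alive,0 N3=dead,1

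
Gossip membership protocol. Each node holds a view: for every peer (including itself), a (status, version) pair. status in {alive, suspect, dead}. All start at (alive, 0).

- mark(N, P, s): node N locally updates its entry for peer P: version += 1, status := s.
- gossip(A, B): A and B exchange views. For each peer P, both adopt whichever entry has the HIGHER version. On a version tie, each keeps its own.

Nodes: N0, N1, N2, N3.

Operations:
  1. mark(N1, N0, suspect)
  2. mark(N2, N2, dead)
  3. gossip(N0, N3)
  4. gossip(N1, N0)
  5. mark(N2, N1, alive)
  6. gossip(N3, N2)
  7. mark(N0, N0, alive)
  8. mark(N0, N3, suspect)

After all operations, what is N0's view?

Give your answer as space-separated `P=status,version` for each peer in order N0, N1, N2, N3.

Op 1: N1 marks N0=suspect -> (suspect,v1)
Op 2: N2 marks N2=dead -> (dead,v1)
Op 3: gossip N0<->N3 -> N0.N0=(alive,v0) N0.N1=(alive,v0) N0.N2=(alive,v0) N0.N3=(alive,v0) | N3.N0=(alive,v0) N3.N1=(alive,v0) N3.N2=(alive,v0) N3.N3=(alive,v0)
Op 4: gossip N1<->N0 -> N1.N0=(suspect,v1) N1.N1=(alive,v0) N1.N2=(alive,v0) N1.N3=(alive,v0) | N0.N0=(suspect,v1) N0.N1=(alive,v0) N0.N2=(alive,v0) N0.N3=(alive,v0)
Op 5: N2 marks N1=alive -> (alive,v1)
Op 6: gossip N3<->N2 -> N3.N0=(alive,v0) N3.N1=(alive,v1) N3.N2=(dead,v1) N3.N3=(alive,v0) | N2.N0=(alive,v0) N2.N1=(alive,v1) N2.N2=(dead,v1) N2.N3=(alive,v0)
Op 7: N0 marks N0=alive -> (alive,v2)
Op 8: N0 marks N3=suspect -> (suspect,v1)

Answer: N0=alive,2 N1=alive,0 N2=alive,0 N3=suspect,1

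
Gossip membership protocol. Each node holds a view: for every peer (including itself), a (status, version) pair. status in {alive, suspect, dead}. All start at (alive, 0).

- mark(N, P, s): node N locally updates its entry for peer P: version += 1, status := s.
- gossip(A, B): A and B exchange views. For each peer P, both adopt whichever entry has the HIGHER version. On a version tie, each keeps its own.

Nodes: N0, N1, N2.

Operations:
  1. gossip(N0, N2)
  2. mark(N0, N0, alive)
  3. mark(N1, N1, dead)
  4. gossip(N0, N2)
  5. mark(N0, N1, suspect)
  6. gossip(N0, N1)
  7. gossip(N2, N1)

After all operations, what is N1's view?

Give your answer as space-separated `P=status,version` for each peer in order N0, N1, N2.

Answer: N0=alive,1 N1=dead,1 N2=alive,0

Derivation:
Op 1: gossip N0<->N2 -> N0.N0=(alive,v0) N0.N1=(alive,v0) N0.N2=(alive,v0) | N2.N0=(alive,v0) N2.N1=(alive,v0) N2.N2=(alive,v0)
Op 2: N0 marks N0=alive -> (alive,v1)
Op 3: N1 marks N1=dead -> (dead,v1)
Op 4: gossip N0<->N2 -> N0.N0=(alive,v1) N0.N1=(alive,v0) N0.N2=(alive,v0) | N2.N0=(alive,v1) N2.N1=(alive,v0) N2.N2=(alive,v0)
Op 5: N0 marks N1=suspect -> (suspect,v1)
Op 6: gossip N0<->N1 -> N0.N0=(alive,v1) N0.N1=(suspect,v1) N0.N2=(alive,v0) | N1.N0=(alive,v1) N1.N1=(dead,v1) N1.N2=(alive,v0)
Op 7: gossip N2<->N1 -> N2.N0=(alive,v1) N2.N1=(dead,v1) N2.N2=(alive,v0) | N1.N0=(alive,v1) N1.N1=(dead,v1) N1.N2=(alive,v0)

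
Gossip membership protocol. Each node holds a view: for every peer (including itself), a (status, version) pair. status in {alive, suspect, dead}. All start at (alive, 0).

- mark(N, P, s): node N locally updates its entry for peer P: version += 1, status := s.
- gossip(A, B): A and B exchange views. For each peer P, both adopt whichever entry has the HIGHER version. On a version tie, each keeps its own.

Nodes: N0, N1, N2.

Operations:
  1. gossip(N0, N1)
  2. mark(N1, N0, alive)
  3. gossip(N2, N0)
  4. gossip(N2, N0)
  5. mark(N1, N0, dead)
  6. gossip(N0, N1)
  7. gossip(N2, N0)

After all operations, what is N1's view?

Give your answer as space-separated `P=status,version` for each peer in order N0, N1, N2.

Answer: N0=dead,2 N1=alive,0 N2=alive,0

Derivation:
Op 1: gossip N0<->N1 -> N0.N0=(alive,v0) N0.N1=(alive,v0) N0.N2=(alive,v0) | N1.N0=(alive,v0) N1.N1=(alive,v0) N1.N2=(alive,v0)
Op 2: N1 marks N0=alive -> (alive,v1)
Op 3: gossip N2<->N0 -> N2.N0=(alive,v0) N2.N1=(alive,v0) N2.N2=(alive,v0) | N0.N0=(alive,v0) N0.N1=(alive,v0) N0.N2=(alive,v0)
Op 4: gossip N2<->N0 -> N2.N0=(alive,v0) N2.N1=(alive,v0) N2.N2=(alive,v0) | N0.N0=(alive,v0) N0.N1=(alive,v0) N0.N2=(alive,v0)
Op 5: N1 marks N0=dead -> (dead,v2)
Op 6: gossip N0<->N1 -> N0.N0=(dead,v2) N0.N1=(alive,v0) N0.N2=(alive,v0) | N1.N0=(dead,v2) N1.N1=(alive,v0) N1.N2=(alive,v0)
Op 7: gossip N2<->N0 -> N2.N0=(dead,v2) N2.N1=(alive,v0) N2.N2=(alive,v0) | N0.N0=(dead,v2) N0.N1=(alive,v0) N0.N2=(alive,v0)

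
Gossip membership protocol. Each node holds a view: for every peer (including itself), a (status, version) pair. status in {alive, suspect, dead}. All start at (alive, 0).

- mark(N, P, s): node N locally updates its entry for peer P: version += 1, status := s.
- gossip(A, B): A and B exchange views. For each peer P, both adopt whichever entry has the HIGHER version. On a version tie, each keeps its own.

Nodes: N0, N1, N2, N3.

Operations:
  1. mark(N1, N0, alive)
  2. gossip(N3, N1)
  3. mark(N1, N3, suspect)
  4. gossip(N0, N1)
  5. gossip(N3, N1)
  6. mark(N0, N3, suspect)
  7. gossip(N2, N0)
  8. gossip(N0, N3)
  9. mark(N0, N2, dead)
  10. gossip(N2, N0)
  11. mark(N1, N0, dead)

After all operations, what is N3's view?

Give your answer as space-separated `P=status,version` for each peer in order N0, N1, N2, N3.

Answer: N0=alive,1 N1=alive,0 N2=alive,0 N3=suspect,2

Derivation:
Op 1: N1 marks N0=alive -> (alive,v1)
Op 2: gossip N3<->N1 -> N3.N0=(alive,v1) N3.N1=(alive,v0) N3.N2=(alive,v0) N3.N3=(alive,v0) | N1.N0=(alive,v1) N1.N1=(alive,v0) N1.N2=(alive,v0) N1.N3=(alive,v0)
Op 3: N1 marks N3=suspect -> (suspect,v1)
Op 4: gossip N0<->N1 -> N0.N0=(alive,v1) N0.N1=(alive,v0) N0.N2=(alive,v0) N0.N3=(suspect,v1) | N1.N0=(alive,v1) N1.N1=(alive,v0) N1.N2=(alive,v0) N1.N3=(suspect,v1)
Op 5: gossip N3<->N1 -> N3.N0=(alive,v1) N3.N1=(alive,v0) N3.N2=(alive,v0) N3.N3=(suspect,v1) | N1.N0=(alive,v1) N1.N1=(alive,v0) N1.N2=(alive,v0) N1.N3=(suspect,v1)
Op 6: N0 marks N3=suspect -> (suspect,v2)
Op 7: gossip N2<->N0 -> N2.N0=(alive,v1) N2.N1=(alive,v0) N2.N2=(alive,v0) N2.N3=(suspect,v2) | N0.N0=(alive,v1) N0.N1=(alive,v0) N0.N2=(alive,v0) N0.N3=(suspect,v2)
Op 8: gossip N0<->N3 -> N0.N0=(alive,v1) N0.N1=(alive,v0) N0.N2=(alive,v0) N0.N3=(suspect,v2) | N3.N0=(alive,v1) N3.N1=(alive,v0) N3.N2=(alive,v0) N3.N3=(suspect,v2)
Op 9: N0 marks N2=dead -> (dead,v1)
Op 10: gossip N2<->N0 -> N2.N0=(alive,v1) N2.N1=(alive,v0) N2.N2=(dead,v1) N2.N3=(suspect,v2) | N0.N0=(alive,v1) N0.N1=(alive,v0) N0.N2=(dead,v1) N0.N3=(suspect,v2)
Op 11: N1 marks N0=dead -> (dead,v2)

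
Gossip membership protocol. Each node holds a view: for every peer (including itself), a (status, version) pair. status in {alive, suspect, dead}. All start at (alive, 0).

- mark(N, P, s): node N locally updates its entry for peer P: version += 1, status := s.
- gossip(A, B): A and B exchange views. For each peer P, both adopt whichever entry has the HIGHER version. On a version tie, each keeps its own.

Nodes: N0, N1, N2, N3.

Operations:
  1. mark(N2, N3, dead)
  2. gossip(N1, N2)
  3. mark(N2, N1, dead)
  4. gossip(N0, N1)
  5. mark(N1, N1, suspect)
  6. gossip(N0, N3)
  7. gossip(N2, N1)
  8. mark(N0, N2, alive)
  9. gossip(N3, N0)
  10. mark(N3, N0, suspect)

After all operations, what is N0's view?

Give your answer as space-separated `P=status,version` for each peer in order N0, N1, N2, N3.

Answer: N0=alive,0 N1=alive,0 N2=alive,1 N3=dead,1

Derivation:
Op 1: N2 marks N3=dead -> (dead,v1)
Op 2: gossip N1<->N2 -> N1.N0=(alive,v0) N1.N1=(alive,v0) N1.N2=(alive,v0) N1.N3=(dead,v1) | N2.N0=(alive,v0) N2.N1=(alive,v0) N2.N2=(alive,v0) N2.N3=(dead,v1)
Op 3: N2 marks N1=dead -> (dead,v1)
Op 4: gossip N0<->N1 -> N0.N0=(alive,v0) N0.N1=(alive,v0) N0.N2=(alive,v0) N0.N3=(dead,v1) | N1.N0=(alive,v0) N1.N1=(alive,v0) N1.N2=(alive,v0) N1.N3=(dead,v1)
Op 5: N1 marks N1=suspect -> (suspect,v1)
Op 6: gossip N0<->N3 -> N0.N0=(alive,v0) N0.N1=(alive,v0) N0.N2=(alive,v0) N0.N3=(dead,v1) | N3.N0=(alive,v0) N3.N1=(alive,v0) N3.N2=(alive,v0) N3.N3=(dead,v1)
Op 7: gossip N2<->N1 -> N2.N0=(alive,v0) N2.N1=(dead,v1) N2.N2=(alive,v0) N2.N3=(dead,v1) | N1.N0=(alive,v0) N1.N1=(suspect,v1) N1.N2=(alive,v0) N1.N3=(dead,v1)
Op 8: N0 marks N2=alive -> (alive,v1)
Op 9: gossip N3<->N0 -> N3.N0=(alive,v0) N3.N1=(alive,v0) N3.N2=(alive,v1) N3.N3=(dead,v1) | N0.N0=(alive,v0) N0.N1=(alive,v0) N0.N2=(alive,v1) N0.N3=(dead,v1)
Op 10: N3 marks N0=suspect -> (suspect,v1)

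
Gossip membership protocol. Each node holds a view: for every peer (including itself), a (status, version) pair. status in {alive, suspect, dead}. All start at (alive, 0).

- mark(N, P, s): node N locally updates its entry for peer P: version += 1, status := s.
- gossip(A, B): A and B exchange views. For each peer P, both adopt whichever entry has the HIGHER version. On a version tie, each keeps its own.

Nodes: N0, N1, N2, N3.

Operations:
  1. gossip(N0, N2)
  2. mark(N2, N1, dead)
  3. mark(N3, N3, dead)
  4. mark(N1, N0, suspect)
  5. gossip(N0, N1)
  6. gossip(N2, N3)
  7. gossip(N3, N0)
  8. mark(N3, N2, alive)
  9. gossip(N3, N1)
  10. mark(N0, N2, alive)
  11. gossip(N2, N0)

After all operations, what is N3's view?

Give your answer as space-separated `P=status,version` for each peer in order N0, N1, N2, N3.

Op 1: gossip N0<->N2 -> N0.N0=(alive,v0) N0.N1=(alive,v0) N0.N2=(alive,v0) N0.N3=(alive,v0) | N2.N0=(alive,v0) N2.N1=(alive,v0) N2.N2=(alive,v0) N2.N3=(alive,v0)
Op 2: N2 marks N1=dead -> (dead,v1)
Op 3: N3 marks N3=dead -> (dead,v1)
Op 4: N1 marks N0=suspect -> (suspect,v1)
Op 5: gossip N0<->N1 -> N0.N0=(suspect,v1) N0.N1=(alive,v0) N0.N2=(alive,v0) N0.N3=(alive,v0) | N1.N0=(suspect,v1) N1.N1=(alive,v0) N1.N2=(alive,v0) N1.N3=(alive,v0)
Op 6: gossip N2<->N3 -> N2.N0=(alive,v0) N2.N1=(dead,v1) N2.N2=(alive,v0) N2.N3=(dead,v1) | N3.N0=(alive,v0) N3.N1=(dead,v1) N3.N2=(alive,v0) N3.N3=(dead,v1)
Op 7: gossip N3<->N0 -> N3.N0=(suspect,v1) N3.N1=(dead,v1) N3.N2=(alive,v0) N3.N3=(dead,v1) | N0.N0=(suspect,v1) N0.N1=(dead,v1) N0.N2=(alive,v0) N0.N3=(dead,v1)
Op 8: N3 marks N2=alive -> (alive,v1)
Op 9: gossip N3<->N1 -> N3.N0=(suspect,v1) N3.N1=(dead,v1) N3.N2=(alive,v1) N3.N3=(dead,v1) | N1.N0=(suspect,v1) N1.N1=(dead,v1) N1.N2=(alive,v1) N1.N3=(dead,v1)
Op 10: N0 marks N2=alive -> (alive,v1)
Op 11: gossip N2<->N0 -> N2.N0=(suspect,v1) N2.N1=(dead,v1) N2.N2=(alive,v1) N2.N3=(dead,v1) | N0.N0=(suspect,v1) N0.N1=(dead,v1) N0.N2=(alive,v1) N0.N3=(dead,v1)

Answer: N0=suspect,1 N1=dead,1 N2=alive,1 N3=dead,1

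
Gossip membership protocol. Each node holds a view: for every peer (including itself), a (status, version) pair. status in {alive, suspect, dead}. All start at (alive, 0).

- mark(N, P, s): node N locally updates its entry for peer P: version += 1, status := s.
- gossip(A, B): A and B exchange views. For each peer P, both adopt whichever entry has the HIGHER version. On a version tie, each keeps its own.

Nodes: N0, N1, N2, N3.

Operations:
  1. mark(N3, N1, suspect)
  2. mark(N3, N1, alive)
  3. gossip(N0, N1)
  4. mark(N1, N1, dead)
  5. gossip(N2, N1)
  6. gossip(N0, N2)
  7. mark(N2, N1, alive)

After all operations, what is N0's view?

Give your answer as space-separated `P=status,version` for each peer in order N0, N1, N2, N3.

Op 1: N3 marks N1=suspect -> (suspect,v1)
Op 2: N3 marks N1=alive -> (alive,v2)
Op 3: gossip N0<->N1 -> N0.N0=(alive,v0) N0.N1=(alive,v0) N0.N2=(alive,v0) N0.N3=(alive,v0) | N1.N0=(alive,v0) N1.N1=(alive,v0) N1.N2=(alive,v0) N1.N3=(alive,v0)
Op 4: N1 marks N1=dead -> (dead,v1)
Op 5: gossip N2<->N1 -> N2.N0=(alive,v0) N2.N1=(dead,v1) N2.N2=(alive,v0) N2.N3=(alive,v0) | N1.N0=(alive,v0) N1.N1=(dead,v1) N1.N2=(alive,v0) N1.N3=(alive,v0)
Op 6: gossip N0<->N2 -> N0.N0=(alive,v0) N0.N1=(dead,v1) N0.N2=(alive,v0) N0.N3=(alive,v0) | N2.N0=(alive,v0) N2.N1=(dead,v1) N2.N2=(alive,v0) N2.N3=(alive,v0)
Op 7: N2 marks N1=alive -> (alive,v2)

Answer: N0=alive,0 N1=dead,1 N2=alive,0 N3=alive,0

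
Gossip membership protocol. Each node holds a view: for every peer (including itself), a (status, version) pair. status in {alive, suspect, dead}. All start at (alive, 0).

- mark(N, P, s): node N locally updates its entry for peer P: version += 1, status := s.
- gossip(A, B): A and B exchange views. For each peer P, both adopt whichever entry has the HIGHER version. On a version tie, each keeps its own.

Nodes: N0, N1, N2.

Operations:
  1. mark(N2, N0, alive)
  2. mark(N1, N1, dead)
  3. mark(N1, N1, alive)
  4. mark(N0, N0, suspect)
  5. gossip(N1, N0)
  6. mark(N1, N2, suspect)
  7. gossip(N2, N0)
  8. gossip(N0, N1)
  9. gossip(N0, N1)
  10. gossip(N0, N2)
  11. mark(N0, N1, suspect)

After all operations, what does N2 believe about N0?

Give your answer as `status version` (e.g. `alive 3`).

Answer: alive 1

Derivation:
Op 1: N2 marks N0=alive -> (alive,v1)
Op 2: N1 marks N1=dead -> (dead,v1)
Op 3: N1 marks N1=alive -> (alive,v2)
Op 4: N0 marks N0=suspect -> (suspect,v1)
Op 5: gossip N1<->N0 -> N1.N0=(suspect,v1) N1.N1=(alive,v2) N1.N2=(alive,v0) | N0.N0=(suspect,v1) N0.N1=(alive,v2) N0.N2=(alive,v0)
Op 6: N1 marks N2=suspect -> (suspect,v1)
Op 7: gossip N2<->N0 -> N2.N0=(alive,v1) N2.N1=(alive,v2) N2.N2=(alive,v0) | N0.N0=(suspect,v1) N0.N1=(alive,v2) N0.N2=(alive,v0)
Op 8: gossip N0<->N1 -> N0.N0=(suspect,v1) N0.N1=(alive,v2) N0.N2=(suspect,v1) | N1.N0=(suspect,v1) N1.N1=(alive,v2) N1.N2=(suspect,v1)
Op 9: gossip N0<->N1 -> N0.N0=(suspect,v1) N0.N1=(alive,v2) N0.N2=(suspect,v1) | N1.N0=(suspect,v1) N1.N1=(alive,v2) N1.N2=(suspect,v1)
Op 10: gossip N0<->N2 -> N0.N0=(suspect,v1) N0.N1=(alive,v2) N0.N2=(suspect,v1) | N2.N0=(alive,v1) N2.N1=(alive,v2) N2.N2=(suspect,v1)
Op 11: N0 marks N1=suspect -> (suspect,v3)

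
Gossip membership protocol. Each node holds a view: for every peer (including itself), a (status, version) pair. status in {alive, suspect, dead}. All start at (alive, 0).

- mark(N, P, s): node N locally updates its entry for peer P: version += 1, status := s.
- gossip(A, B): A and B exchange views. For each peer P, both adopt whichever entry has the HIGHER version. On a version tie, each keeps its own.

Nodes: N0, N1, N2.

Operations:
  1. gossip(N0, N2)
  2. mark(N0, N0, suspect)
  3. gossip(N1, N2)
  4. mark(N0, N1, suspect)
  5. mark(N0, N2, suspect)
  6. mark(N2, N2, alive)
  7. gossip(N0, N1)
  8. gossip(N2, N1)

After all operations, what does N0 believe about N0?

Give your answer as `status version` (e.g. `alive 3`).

Answer: suspect 1

Derivation:
Op 1: gossip N0<->N2 -> N0.N0=(alive,v0) N0.N1=(alive,v0) N0.N2=(alive,v0) | N2.N0=(alive,v0) N2.N1=(alive,v0) N2.N2=(alive,v0)
Op 2: N0 marks N0=suspect -> (suspect,v1)
Op 3: gossip N1<->N2 -> N1.N0=(alive,v0) N1.N1=(alive,v0) N1.N2=(alive,v0) | N2.N0=(alive,v0) N2.N1=(alive,v0) N2.N2=(alive,v0)
Op 4: N0 marks N1=suspect -> (suspect,v1)
Op 5: N0 marks N2=suspect -> (suspect,v1)
Op 6: N2 marks N2=alive -> (alive,v1)
Op 7: gossip N0<->N1 -> N0.N0=(suspect,v1) N0.N1=(suspect,v1) N0.N2=(suspect,v1) | N1.N0=(suspect,v1) N1.N1=(suspect,v1) N1.N2=(suspect,v1)
Op 8: gossip N2<->N1 -> N2.N0=(suspect,v1) N2.N1=(suspect,v1) N2.N2=(alive,v1) | N1.N0=(suspect,v1) N1.N1=(suspect,v1) N1.N2=(suspect,v1)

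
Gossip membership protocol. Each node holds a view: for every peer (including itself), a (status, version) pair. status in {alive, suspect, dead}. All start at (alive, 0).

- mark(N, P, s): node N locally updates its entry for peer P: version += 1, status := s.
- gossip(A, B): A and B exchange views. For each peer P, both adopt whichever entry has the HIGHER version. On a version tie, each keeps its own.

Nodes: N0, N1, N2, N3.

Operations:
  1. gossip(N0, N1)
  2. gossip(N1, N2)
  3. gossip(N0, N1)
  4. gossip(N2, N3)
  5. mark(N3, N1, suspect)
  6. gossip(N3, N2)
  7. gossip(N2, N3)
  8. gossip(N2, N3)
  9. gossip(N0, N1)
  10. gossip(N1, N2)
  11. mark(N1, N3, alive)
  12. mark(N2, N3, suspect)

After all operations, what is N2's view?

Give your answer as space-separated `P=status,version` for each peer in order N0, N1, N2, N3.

Op 1: gossip N0<->N1 -> N0.N0=(alive,v0) N0.N1=(alive,v0) N0.N2=(alive,v0) N0.N3=(alive,v0) | N1.N0=(alive,v0) N1.N1=(alive,v0) N1.N2=(alive,v0) N1.N3=(alive,v0)
Op 2: gossip N1<->N2 -> N1.N0=(alive,v0) N1.N1=(alive,v0) N1.N2=(alive,v0) N1.N3=(alive,v0) | N2.N0=(alive,v0) N2.N1=(alive,v0) N2.N2=(alive,v0) N2.N3=(alive,v0)
Op 3: gossip N0<->N1 -> N0.N0=(alive,v0) N0.N1=(alive,v0) N0.N2=(alive,v0) N0.N3=(alive,v0) | N1.N0=(alive,v0) N1.N1=(alive,v0) N1.N2=(alive,v0) N1.N3=(alive,v0)
Op 4: gossip N2<->N3 -> N2.N0=(alive,v0) N2.N1=(alive,v0) N2.N2=(alive,v0) N2.N3=(alive,v0) | N3.N0=(alive,v0) N3.N1=(alive,v0) N3.N2=(alive,v0) N3.N3=(alive,v0)
Op 5: N3 marks N1=suspect -> (suspect,v1)
Op 6: gossip N3<->N2 -> N3.N0=(alive,v0) N3.N1=(suspect,v1) N3.N2=(alive,v0) N3.N3=(alive,v0) | N2.N0=(alive,v0) N2.N1=(suspect,v1) N2.N2=(alive,v0) N2.N3=(alive,v0)
Op 7: gossip N2<->N3 -> N2.N0=(alive,v0) N2.N1=(suspect,v1) N2.N2=(alive,v0) N2.N3=(alive,v0) | N3.N0=(alive,v0) N3.N1=(suspect,v1) N3.N2=(alive,v0) N3.N3=(alive,v0)
Op 8: gossip N2<->N3 -> N2.N0=(alive,v0) N2.N1=(suspect,v1) N2.N2=(alive,v0) N2.N3=(alive,v0) | N3.N0=(alive,v0) N3.N1=(suspect,v1) N3.N2=(alive,v0) N3.N3=(alive,v0)
Op 9: gossip N0<->N1 -> N0.N0=(alive,v0) N0.N1=(alive,v0) N0.N2=(alive,v0) N0.N3=(alive,v0) | N1.N0=(alive,v0) N1.N1=(alive,v0) N1.N2=(alive,v0) N1.N3=(alive,v0)
Op 10: gossip N1<->N2 -> N1.N0=(alive,v0) N1.N1=(suspect,v1) N1.N2=(alive,v0) N1.N3=(alive,v0) | N2.N0=(alive,v0) N2.N1=(suspect,v1) N2.N2=(alive,v0) N2.N3=(alive,v0)
Op 11: N1 marks N3=alive -> (alive,v1)
Op 12: N2 marks N3=suspect -> (suspect,v1)

Answer: N0=alive,0 N1=suspect,1 N2=alive,0 N3=suspect,1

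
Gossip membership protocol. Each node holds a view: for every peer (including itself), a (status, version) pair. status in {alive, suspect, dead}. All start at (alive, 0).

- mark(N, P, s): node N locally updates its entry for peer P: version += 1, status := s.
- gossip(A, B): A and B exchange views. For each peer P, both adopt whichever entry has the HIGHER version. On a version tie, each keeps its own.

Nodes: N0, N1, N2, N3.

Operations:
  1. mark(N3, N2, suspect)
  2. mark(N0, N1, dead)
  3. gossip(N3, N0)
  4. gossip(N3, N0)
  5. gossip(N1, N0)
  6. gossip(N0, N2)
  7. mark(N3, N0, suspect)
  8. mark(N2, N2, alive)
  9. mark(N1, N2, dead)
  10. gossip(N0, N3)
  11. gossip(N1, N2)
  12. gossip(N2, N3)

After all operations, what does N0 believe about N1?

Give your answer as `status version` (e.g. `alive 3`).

Op 1: N3 marks N2=suspect -> (suspect,v1)
Op 2: N0 marks N1=dead -> (dead,v1)
Op 3: gossip N3<->N0 -> N3.N0=(alive,v0) N3.N1=(dead,v1) N3.N2=(suspect,v1) N3.N3=(alive,v0) | N0.N0=(alive,v0) N0.N1=(dead,v1) N0.N2=(suspect,v1) N0.N3=(alive,v0)
Op 4: gossip N3<->N0 -> N3.N0=(alive,v0) N3.N1=(dead,v1) N3.N2=(suspect,v1) N3.N3=(alive,v0) | N0.N0=(alive,v0) N0.N1=(dead,v1) N0.N2=(suspect,v1) N0.N3=(alive,v0)
Op 5: gossip N1<->N0 -> N1.N0=(alive,v0) N1.N1=(dead,v1) N1.N2=(suspect,v1) N1.N3=(alive,v0) | N0.N0=(alive,v0) N0.N1=(dead,v1) N0.N2=(suspect,v1) N0.N3=(alive,v0)
Op 6: gossip N0<->N2 -> N0.N0=(alive,v0) N0.N1=(dead,v1) N0.N2=(suspect,v1) N0.N3=(alive,v0) | N2.N0=(alive,v0) N2.N1=(dead,v1) N2.N2=(suspect,v1) N2.N3=(alive,v0)
Op 7: N3 marks N0=suspect -> (suspect,v1)
Op 8: N2 marks N2=alive -> (alive,v2)
Op 9: N1 marks N2=dead -> (dead,v2)
Op 10: gossip N0<->N3 -> N0.N0=(suspect,v1) N0.N1=(dead,v1) N0.N2=(suspect,v1) N0.N3=(alive,v0) | N3.N0=(suspect,v1) N3.N1=(dead,v1) N3.N2=(suspect,v1) N3.N3=(alive,v0)
Op 11: gossip N1<->N2 -> N1.N0=(alive,v0) N1.N1=(dead,v1) N1.N2=(dead,v2) N1.N3=(alive,v0) | N2.N0=(alive,v0) N2.N1=(dead,v1) N2.N2=(alive,v2) N2.N3=(alive,v0)
Op 12: gossip N2<->N3 -> N2.N0=(suspect,v1) N2.N1=(dead,v1) N2.N2=(alive,v2) N2.N3=(alive,v0) | N3.N0=(suspect,v1) N3.N1=(dead,v1) N3.N2=(alive,v2) N3.N3=(alive,v0)

Answer: dead 1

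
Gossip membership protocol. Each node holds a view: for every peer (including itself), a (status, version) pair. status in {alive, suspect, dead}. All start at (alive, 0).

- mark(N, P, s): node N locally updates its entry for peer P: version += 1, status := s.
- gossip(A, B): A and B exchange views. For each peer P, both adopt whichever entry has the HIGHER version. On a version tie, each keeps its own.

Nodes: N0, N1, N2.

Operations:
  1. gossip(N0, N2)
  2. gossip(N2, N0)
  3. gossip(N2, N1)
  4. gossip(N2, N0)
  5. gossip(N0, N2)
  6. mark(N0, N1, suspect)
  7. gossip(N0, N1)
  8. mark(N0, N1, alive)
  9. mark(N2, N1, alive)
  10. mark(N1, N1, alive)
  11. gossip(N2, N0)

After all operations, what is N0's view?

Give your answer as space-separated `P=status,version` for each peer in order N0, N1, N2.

Op 1: gossip N0<->N2 -> N0.N0=(alive,v0) N0.N1=(alive,v0) N0.N2=(alive,v0) | N2.N0=(alive,v0) N2.N1=(alive,v0) N2.N2=(alive,v0)
Op 2: gossip N2<->N0 -> N2.N0=(alive,v0) N2.N1=(alive,v0) N2.N2=(alive,v0) | N0.N0=(alive,v0) N0.N1=(alive,v0) N0.N2=(alive,v0)
Op 3: gossip N2<->N1 -> N2.N0=(alive,v0) N2.N1=(alive,v0) N2.N2=(alive,v0) | N1.N0=(alive,v0) N1.N1=(alive,v0) N1.N2=(alive,v0)
Op 4: gossip N2<->N0 -> N2.N0=(alive,v0) N2.N1=(alive,v0) N2.N2=(alive,v0) | N0.N0=(alive,v0) N0.N1=(alive,v0) N0.N2=(alive,v0)
Op 5: gossip N0<->N2 -> N0.N0=(alive,v0) N0.N1=(alive,v0) N0.N2=(alive,v0) | N2.N0=(alive,v0) N2.N1=(alive,v0) N2.N2=(alive,v0)
Op 6: N0 marks N1=suspect -> (suspect,v1)
Op 7: gossip N0<->N1 -> N0.N0=(alive,v0) N0.N1=(suspect,v1) N0.N2=(alive,v0) | N1.N0=(alive,v0) N1.N1=(suspect,v1) N1.N2=(alive,v0)
Op 8: N0 marks N1=alive -> (alive,v2)
Op 9: N2 marks N1=alive -> (alive,v1)
Op 10: N1 marks N1=alive -> (alive,v2)
Op 11: gossip N2<->N0 -> N2.N0=(alive,v0) N2.N1=(alive,v2) N2.N2=(alive,v0) | N0.N0=(alive,v0) N0.N1=(alive,v2) N0.N2=(alive,v0)

Answer: N0=alive,0 N1=alive,2 N2=alive,0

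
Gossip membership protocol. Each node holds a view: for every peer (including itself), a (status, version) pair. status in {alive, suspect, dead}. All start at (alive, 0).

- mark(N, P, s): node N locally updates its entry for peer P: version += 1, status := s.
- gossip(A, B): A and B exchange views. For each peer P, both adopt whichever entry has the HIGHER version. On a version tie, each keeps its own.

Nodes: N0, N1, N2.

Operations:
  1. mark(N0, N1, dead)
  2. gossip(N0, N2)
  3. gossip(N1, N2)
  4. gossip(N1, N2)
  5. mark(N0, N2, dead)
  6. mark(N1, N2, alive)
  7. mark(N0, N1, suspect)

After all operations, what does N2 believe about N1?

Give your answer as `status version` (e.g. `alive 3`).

Answer: dead 1

Derivation:
Op 1: N0 marks N1=dead -> (dead,v1)
Op 2: gossip N0<->N2 -> N0.N0=(alive,v0) N0.N1=(dead,v1) N0.N2=(alive,v0) | N2.N0=(alive,v0) N2.N1=(dead,v1) N2.N2=(alive,v0)
Op 3: gossip N1<->N2 -> N1.N0=(alive,v0) N1.N1=(dead,v1) N1.N2=(alive,v0) | N2.N0=(alive,v0) N2.N1=(dead,v1) N2.N2=(alive,v0)
Op 4: gossip N1<->N2 -> N1.N0=(alive,v0) N1.N1=(dead,v1) N1.N2=(alive,v0) | N2.N0=(alive,v0) N2.N1=(dead,v1) N2.N2=(alive,v0)
Op 5: N0 marks N2=dead -> (dead,v1)
Op 6: N1 marks N2=alive -> (alive,v1)
Op 7: N0 marks N1=suspect -> (suspect,v2)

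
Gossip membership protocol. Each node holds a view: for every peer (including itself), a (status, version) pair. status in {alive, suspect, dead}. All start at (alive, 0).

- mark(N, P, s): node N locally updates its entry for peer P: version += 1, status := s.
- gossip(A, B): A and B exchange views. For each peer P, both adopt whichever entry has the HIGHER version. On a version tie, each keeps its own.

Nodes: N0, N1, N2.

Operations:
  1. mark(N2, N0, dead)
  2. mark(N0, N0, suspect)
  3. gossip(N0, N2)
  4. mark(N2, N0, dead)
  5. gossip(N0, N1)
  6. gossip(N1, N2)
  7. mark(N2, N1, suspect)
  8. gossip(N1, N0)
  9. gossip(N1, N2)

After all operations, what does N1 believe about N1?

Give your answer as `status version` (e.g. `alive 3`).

Answer: suspect 1

Derivation:
Op 1: N2 marks N0=dead -> (dead,v1)
Op 2: N0 marks N0=suspect -> (suspect,v1)
Op 3: gossip N0<->N2 -> N0.N0=(suspect,v1) N0.N1=(alive,v0) N0.N2=(alive,v0) | N2.N0=(dead,v1) N2.N1=(alive,v0) N2.N2=(alive,v0)
Op 4: N2 marks N0=dead -> (dead,v2)
Op 5: gossip N0<->N1 -> N0.N0=(suspect,v1) N0.N1=(alive,v0) N0.N2=(alive,v0) | N1.N0=(suspect,v1) N1.N1=(alive,v0) N1.N2=(alive,v0)
Op 6: gossip N1<->N2 -> N1.N0=(dead,v2) N1.N1=(alive,v0) N1.N2=(alive,v0) | N2.N0=(dead,v2) N2.N1=(alive,v0) N2.N2=(alive,v0)
Op 7: N2 marks N1=suspect -> (suspect,v1)
Op 8: gossip N1<->N0 -> N1.N0=(dead,v2) N1.N1=(alive,v0) N1.N2=(alive,v0) | N0.N0=(dead,v2) N0.N1=(alive,v0) N0.N2=(alive,v0)
Op 9: gossip N1<->N2 -> N1.N0=(dead,v2) N1.N1=(suspect,v1) N1.N2=(alive,v0) | N2.N0=(dead,v2) N2.N1=(suspect,v1) N2.N2=(alive,v0)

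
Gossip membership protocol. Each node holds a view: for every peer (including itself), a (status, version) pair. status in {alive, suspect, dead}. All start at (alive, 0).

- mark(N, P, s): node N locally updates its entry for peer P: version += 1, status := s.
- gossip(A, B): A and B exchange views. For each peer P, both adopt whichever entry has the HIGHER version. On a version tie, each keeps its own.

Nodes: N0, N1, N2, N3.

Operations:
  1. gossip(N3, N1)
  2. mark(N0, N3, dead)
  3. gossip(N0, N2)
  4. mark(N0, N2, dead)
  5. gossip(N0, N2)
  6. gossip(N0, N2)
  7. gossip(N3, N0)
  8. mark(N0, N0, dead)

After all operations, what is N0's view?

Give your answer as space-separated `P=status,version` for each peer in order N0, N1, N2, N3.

Answer: N0=dead,1 N1=alive,0 N2=dead,1 N3=dead,1

Derivation:
Op 1: gossip N3<->N1 -> N3.N0=(alive,v0) N3.N1=(alive,v0) N3.N2=(alive,v0) N3.N3=(alive,v0) | N1.N0=(alive,v0) N1.N1=(alive,v0) N1.N2=(alive,v0) N1.N3=(alive,v0)
Op 2: N0 marks N3=dead -> (dead,v1)
Op 3: gossip N0<->N2 -> N0.N0=(alive,v0) N0.N1=(alive,v0) N0.N2=(alive,v0) N0.N3=(dead,v1) | N2.N0=(alive,v0) N2.N1=(alive,v0) N2.N2=(alive,v0) N2.N3=(dead,v1)
Op 4: N0 marks N2=dead -> (dead,v1)
Op 5: gossip N0<->N2 -> N0.N0=(alive,v0) N0.N1=(alive,v0) N0.N2=(dead,v1) N0.N3=(dead,v1) | N2.N0=(alive,v0) N2.N1=(alive,v0) N2.N2=(dead,v1) N2.N3=(dead,v1)
Op 6: gossip N0<->N2 -> N0.N0=(alive,v0) N0.N1=(alive,v0) N0.N2=(dead,v1) N0.N3=(dead,v1) | N2.N0=(alive,v0) N2.N1=(alive,v0) N2.N2=(dead,v1) N2.N3=(dead,v1)
Op 7: gossip N3<->N0 -> N3.N0=(alive,v0) N3.N1=(alive,v0) N3.N2=(dead,v1) N3.N3=(dead,v1) | N0.N0=(alive,v0) N0.N1=(alive,v0) N0.N2=(dead,v1) N0.N3=(dead,v1)
Op 8: N0 marks N0=dead -> (dead,v1)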